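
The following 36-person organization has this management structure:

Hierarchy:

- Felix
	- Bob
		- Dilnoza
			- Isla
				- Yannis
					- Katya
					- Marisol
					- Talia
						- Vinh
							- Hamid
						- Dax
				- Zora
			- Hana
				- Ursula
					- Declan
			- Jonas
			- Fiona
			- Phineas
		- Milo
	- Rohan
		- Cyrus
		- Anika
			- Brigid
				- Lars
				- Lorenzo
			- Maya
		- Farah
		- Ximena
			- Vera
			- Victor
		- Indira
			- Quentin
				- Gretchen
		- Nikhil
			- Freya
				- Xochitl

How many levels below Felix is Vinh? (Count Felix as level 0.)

6

Chain from Vinh up to Felix: Vinh → Talia → Yannis → Isla → Dilnoza → Bob → Felix. That is 6 steps up, so Vinh is 6 levels below Felix.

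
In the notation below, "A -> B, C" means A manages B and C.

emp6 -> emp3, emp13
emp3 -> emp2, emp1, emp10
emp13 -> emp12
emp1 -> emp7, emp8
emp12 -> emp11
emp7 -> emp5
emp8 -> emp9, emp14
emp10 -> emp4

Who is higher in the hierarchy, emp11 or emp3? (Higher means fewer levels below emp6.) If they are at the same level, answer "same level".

emp3

emp11 is 3 levels below emp6; emp3 is 1. emp3 is higher.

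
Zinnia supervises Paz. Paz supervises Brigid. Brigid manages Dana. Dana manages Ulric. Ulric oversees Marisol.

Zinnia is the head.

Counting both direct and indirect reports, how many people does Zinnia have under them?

5

Zinnia directly manages Paz. Under Paz: Brigid, Dana, Ulric, Marisol (4). That's 5 in total.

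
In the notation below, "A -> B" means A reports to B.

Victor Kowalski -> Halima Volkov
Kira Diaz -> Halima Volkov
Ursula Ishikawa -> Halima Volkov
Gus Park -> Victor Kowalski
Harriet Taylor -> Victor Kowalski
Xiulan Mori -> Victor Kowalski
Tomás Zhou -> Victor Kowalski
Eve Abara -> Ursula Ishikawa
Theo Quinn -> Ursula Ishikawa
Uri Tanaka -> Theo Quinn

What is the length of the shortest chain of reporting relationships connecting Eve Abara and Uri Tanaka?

Eve Abara is 1 level below Ursula Ishikawa, and Uri Tanaka is 2 levels below Ursula Ishikawa (their lowest common manager). The shortest path runs up from Eve Abara to Ursula Ishikawa and back down to Uri Tanaka: 1 + 2 = 3 links.

3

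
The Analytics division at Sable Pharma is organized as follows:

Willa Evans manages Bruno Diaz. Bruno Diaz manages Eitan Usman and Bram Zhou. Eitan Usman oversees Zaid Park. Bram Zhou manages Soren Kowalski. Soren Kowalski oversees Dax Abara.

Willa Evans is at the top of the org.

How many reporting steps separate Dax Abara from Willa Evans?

4

Chain from Dax Abara up to Willa Evans: Dax Abara → Soren Kowalski → Bram Zhou → Bruno Diaz → Willa Evans. That is 4 steps up, so Dax Abara is 4 levels below Willa Evans.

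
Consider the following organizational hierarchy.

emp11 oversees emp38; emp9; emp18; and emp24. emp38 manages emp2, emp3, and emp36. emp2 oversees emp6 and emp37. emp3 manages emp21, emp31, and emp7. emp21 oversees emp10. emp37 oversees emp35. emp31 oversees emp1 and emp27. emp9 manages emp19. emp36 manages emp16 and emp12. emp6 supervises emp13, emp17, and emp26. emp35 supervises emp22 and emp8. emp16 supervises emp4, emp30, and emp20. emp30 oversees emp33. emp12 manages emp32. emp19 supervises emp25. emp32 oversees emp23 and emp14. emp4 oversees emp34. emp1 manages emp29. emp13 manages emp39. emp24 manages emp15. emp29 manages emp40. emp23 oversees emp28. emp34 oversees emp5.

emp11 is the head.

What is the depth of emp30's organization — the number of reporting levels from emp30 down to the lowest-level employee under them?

1

The longest chain under emp30 runs emp30 → emp33, which is 1 level below emp30.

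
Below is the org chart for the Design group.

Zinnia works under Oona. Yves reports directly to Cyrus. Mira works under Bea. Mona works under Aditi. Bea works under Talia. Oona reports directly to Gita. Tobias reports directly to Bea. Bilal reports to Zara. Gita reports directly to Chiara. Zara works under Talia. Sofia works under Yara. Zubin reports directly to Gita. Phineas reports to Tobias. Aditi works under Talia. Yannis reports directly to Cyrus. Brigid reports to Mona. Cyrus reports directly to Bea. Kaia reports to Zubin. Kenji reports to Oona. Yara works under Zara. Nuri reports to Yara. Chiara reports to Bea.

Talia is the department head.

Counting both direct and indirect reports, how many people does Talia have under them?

Talia directly manages Bea, Zara, Aditi. Under Bea: Mira, Cyrus, Yannis, Yves, Tobias, Phineas, Chiara, Gita, Oona, Kenji, Zinnia, Zubin, Kaia (13). Under Zara: Bilal, Yara, Nuri, Sofia (4). Under Aditi: Mona, Brigid (2). So Talia's organization is 3 direct reports plus everyone under them: 14 + 5 + 3 = 22.

22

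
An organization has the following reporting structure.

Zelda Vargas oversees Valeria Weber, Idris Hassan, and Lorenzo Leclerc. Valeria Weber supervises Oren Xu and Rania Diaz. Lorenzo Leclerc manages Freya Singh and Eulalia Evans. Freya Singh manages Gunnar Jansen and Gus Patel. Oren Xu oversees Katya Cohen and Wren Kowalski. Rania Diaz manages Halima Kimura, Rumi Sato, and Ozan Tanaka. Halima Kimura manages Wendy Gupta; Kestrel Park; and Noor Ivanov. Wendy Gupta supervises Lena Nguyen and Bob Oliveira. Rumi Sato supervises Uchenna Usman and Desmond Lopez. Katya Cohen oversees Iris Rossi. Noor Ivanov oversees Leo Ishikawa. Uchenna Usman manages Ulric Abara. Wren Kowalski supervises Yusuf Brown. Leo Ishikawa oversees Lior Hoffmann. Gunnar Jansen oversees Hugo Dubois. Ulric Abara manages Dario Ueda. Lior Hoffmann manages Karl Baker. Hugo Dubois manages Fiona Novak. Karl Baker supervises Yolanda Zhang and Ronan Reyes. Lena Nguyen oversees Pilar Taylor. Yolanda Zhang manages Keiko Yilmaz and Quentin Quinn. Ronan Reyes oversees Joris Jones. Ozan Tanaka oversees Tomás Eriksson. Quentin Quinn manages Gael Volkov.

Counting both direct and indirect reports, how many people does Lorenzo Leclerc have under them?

Lorenzo Leclerc directly manages Freya Singh, Eulalia Evans. Under Freya Singh: Gus Patel, Gunnar Jansen, Hugo Dubois, Fiona Novak (4). Eulalia Evans has no reports. So Lorenzo Leclerc's organization is 2 direct reports plus everyone under them: 5 + 1 = 6.

6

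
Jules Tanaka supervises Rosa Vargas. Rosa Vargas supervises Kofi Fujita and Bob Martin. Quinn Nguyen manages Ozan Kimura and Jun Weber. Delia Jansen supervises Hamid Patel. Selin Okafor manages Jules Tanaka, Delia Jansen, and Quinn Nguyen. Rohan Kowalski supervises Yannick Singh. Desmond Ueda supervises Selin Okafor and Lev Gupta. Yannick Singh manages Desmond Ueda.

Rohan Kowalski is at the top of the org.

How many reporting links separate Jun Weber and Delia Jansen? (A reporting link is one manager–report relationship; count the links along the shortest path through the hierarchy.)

Jun Weber is 2 levels below Selin Okafor, and Delia Jansen is 1 level below Selin Okafor (their lowest common manager). The shortest path runs up from Jun Weber to Selin Okafor and back down to Delia Jansen: 2 + 1 = 3 links.

3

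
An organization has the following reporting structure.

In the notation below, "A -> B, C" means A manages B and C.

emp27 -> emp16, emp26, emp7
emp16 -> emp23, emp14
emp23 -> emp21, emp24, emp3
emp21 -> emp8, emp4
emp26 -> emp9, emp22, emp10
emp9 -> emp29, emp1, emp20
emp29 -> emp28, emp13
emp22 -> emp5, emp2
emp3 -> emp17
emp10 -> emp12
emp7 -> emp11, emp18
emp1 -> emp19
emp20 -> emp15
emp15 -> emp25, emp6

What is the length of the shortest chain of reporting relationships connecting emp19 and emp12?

emp19 is 3 levels below emp26, and emp12 is 2 levels below emp26 (their lowest common manager). The shortest path runs up from emp19 to emp26 and back down to emp12: 3 + 2 = 5 links.

5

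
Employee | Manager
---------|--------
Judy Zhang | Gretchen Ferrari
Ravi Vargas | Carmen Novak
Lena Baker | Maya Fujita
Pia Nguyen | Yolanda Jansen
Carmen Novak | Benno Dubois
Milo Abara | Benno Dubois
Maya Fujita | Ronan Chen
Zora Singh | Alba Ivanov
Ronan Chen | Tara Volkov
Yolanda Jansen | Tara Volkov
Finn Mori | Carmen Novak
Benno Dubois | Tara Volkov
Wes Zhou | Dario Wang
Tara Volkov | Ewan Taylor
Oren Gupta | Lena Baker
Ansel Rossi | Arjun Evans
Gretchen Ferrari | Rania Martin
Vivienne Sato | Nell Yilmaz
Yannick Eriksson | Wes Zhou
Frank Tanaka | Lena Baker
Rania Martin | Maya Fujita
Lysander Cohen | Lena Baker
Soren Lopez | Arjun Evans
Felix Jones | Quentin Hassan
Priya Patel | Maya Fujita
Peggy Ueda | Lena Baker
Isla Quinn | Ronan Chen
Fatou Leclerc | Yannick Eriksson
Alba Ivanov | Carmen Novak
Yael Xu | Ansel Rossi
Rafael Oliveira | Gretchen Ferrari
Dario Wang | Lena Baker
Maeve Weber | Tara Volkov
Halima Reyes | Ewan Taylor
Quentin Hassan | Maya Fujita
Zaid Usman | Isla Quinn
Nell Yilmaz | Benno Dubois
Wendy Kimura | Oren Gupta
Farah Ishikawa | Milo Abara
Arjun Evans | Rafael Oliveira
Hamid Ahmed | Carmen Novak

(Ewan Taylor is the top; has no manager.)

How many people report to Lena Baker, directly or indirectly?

Lena Baker directly manages Frank Tanaka, Dario Wang, Oren Gupta, Peggy Ueda, Lysander Cohen. Frank Tanaka has no reports. Under Dario Wang: Wes Zhou, Yannick Eriksson, Fatou Leclerc (3). Under Oren Gupta: Wendy Kimura (1). Peggy Ueda has no reports. Lysander Cohen has no reports. So Lena Baker's organization is 5 direct reports plus everyone under them: 1 + 4 + 2 + 1 + 1 = 9.

9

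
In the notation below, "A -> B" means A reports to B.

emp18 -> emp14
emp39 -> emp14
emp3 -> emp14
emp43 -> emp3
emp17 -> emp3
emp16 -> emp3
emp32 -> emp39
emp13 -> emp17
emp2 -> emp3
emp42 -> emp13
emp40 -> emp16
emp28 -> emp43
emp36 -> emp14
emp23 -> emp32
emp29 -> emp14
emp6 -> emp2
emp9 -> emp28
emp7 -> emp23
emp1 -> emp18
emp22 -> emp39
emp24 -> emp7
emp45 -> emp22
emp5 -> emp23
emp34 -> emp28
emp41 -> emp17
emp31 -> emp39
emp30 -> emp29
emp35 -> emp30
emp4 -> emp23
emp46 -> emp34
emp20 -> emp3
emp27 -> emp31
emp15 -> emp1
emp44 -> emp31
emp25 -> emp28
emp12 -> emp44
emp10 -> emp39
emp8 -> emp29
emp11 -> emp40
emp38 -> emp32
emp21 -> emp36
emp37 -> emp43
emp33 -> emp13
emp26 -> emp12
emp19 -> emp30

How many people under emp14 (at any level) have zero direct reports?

The people in emp14's organization with no one reporting to them are emp8, emp19, emp35, emp21, emp20, emp6, emp11, emp41, emp33, emp42, emp37, emp25, emp46, emp9, emp10, emp26, emp27, emp45, emp38, emp4, emp5, emp24, emp15. That is 23.

23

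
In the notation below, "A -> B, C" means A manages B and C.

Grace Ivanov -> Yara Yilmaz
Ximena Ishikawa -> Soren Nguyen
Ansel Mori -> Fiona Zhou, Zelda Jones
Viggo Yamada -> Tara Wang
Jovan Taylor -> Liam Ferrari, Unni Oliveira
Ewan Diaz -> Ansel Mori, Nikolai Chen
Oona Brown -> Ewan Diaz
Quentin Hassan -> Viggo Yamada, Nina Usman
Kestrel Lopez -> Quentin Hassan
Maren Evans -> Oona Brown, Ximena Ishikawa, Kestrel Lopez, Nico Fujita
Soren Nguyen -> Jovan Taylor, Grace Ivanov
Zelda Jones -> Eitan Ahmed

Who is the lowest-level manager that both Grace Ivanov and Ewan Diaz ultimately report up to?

Maren Evans

Grace Ivanov's chain of managers is Soren Nguyen, Ximena Ishikawa, Maren Evans. Ewan Diaz's chain of managers is Oona Brown, Maren Evans. The first manager that appears in both chains is Maren Evans.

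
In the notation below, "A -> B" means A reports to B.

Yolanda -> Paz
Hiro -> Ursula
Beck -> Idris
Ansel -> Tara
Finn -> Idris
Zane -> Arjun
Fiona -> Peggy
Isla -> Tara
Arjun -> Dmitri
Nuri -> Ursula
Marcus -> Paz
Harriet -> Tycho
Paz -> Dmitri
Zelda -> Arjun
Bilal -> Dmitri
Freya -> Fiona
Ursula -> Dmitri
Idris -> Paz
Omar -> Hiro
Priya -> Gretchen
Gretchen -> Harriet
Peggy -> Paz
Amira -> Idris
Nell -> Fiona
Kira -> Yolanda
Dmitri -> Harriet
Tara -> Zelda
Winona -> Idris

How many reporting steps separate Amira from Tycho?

5

Chain from Amira up to Tycho: Amira → Idris → Paz → Dmitri → Harriet → Tycho. That is 5 steps up, so Amira is 5 levels below Tycho.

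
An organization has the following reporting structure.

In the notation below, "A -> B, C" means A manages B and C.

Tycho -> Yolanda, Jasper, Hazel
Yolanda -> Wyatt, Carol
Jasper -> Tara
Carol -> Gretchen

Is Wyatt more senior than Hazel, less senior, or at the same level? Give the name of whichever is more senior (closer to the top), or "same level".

Wyatt is 2 levels below Tycho; Hazel is 1. Hazel is higher.

Hazel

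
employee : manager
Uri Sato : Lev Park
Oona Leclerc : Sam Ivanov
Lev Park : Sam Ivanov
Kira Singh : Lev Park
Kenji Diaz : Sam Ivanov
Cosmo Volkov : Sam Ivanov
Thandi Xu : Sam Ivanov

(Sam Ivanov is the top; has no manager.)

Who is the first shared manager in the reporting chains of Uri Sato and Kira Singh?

Lev Park

Uri Sato's chain of managers is Lev Park, Sam Ivanov. Kira Singh's chain of managers is Lev Park, Sam Ivanov. The first manager that appears in both chains is Lev Park.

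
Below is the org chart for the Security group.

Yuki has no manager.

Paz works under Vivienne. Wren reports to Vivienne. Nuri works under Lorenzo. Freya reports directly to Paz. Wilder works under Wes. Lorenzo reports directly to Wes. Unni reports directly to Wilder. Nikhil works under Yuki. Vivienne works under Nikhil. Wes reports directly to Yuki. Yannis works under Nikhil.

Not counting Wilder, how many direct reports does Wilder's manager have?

1

Wilder reports to Wes. Wes's other direct reports are Lorenzo — 1 peer.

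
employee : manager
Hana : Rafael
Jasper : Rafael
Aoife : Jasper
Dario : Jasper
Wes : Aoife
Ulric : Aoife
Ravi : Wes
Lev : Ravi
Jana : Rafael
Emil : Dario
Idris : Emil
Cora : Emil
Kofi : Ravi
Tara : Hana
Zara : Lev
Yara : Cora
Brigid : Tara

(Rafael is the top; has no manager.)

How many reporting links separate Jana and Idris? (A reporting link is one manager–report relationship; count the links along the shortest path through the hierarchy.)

5

Jana is 1 level below Rafael, and Idris is 4 levels below Rafael (their lowest common manager). The shortest path runs up from Jana to Rafael and back down to Idris: 1 + 4 = 5 links.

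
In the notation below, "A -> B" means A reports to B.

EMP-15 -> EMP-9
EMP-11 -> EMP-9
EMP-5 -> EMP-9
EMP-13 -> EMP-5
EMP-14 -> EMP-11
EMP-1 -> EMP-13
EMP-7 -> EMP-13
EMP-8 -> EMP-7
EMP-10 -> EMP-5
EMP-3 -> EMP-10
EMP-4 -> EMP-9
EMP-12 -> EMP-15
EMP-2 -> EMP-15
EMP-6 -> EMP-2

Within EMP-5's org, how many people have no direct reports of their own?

The people in EMP-5's organization with no one reporting to them are EMP-3, EMP-8, EMP-1. That is 3.

3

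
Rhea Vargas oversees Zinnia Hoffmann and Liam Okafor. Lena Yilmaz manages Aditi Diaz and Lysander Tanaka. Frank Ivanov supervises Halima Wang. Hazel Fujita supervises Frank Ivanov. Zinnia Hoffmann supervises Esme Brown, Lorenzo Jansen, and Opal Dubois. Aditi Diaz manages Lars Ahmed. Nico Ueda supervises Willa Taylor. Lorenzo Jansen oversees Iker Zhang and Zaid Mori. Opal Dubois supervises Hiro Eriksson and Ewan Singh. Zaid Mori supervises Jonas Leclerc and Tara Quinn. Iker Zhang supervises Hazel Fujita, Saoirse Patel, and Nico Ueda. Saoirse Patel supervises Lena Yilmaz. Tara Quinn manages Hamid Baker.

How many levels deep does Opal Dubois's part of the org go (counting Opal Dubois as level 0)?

1

The longest chain under Opal Dubois runs Opal Dubois → Hiro Eriksson, which is 1 level below Opal Dubois.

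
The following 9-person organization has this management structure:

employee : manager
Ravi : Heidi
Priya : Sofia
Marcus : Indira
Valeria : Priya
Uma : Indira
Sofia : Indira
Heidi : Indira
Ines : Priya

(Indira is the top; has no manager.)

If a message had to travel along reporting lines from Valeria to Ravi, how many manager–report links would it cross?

5

Valeria is 3 levels below Indira, and Ravi is 2 levels below Indira (their lowest common manager). The shortest path runs up from Valeria to Indira and back down to Ravi: 3 + 2 = 5 links.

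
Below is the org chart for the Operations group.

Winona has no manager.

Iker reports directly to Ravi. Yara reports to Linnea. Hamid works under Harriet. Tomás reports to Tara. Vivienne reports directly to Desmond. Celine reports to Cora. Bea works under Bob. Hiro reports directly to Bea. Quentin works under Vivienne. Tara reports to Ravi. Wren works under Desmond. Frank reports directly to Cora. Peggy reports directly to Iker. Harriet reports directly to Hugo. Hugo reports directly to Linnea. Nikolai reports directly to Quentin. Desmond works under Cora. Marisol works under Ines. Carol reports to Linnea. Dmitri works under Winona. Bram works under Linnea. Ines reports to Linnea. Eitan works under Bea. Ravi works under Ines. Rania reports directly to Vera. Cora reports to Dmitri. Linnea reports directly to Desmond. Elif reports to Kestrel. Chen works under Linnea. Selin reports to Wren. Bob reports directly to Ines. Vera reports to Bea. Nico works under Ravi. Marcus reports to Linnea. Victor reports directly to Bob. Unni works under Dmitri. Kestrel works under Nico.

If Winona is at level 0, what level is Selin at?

Chain from Selin up to Winona: Selin → Wren → Desmond → Cora → Dmitri → Winona. That is 5 steps up, so Selin is 5 levels below Winona.

5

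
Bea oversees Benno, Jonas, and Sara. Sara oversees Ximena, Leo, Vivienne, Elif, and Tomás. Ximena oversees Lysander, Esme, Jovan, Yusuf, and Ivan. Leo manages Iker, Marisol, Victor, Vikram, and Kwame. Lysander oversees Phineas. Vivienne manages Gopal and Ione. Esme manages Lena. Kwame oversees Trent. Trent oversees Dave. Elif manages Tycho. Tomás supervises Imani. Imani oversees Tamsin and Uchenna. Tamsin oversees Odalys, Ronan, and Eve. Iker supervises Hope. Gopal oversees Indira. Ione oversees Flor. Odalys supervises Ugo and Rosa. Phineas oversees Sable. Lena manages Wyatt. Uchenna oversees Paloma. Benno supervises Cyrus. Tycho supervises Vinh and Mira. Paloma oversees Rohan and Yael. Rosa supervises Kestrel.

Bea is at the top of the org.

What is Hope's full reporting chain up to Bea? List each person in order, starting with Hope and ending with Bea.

Hope reports to Iker. Iker reports to Leo. Leo reports to Sara. Sara reports to Bea. Bea is at the top.

Hope -> Iker -> Leo -> Sara -> Bea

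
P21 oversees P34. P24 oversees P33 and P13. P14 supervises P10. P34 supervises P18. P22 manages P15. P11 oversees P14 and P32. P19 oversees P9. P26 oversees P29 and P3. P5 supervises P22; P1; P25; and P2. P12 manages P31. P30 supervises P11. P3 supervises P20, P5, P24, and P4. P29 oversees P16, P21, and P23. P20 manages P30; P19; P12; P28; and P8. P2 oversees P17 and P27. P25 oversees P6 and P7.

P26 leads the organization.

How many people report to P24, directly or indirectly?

P24 directly manages P33, P13. P33 has no reports. P13 has no reports. So P24's organization is 2 direct reports plus everyone under them: 1 + 1 = 2.

2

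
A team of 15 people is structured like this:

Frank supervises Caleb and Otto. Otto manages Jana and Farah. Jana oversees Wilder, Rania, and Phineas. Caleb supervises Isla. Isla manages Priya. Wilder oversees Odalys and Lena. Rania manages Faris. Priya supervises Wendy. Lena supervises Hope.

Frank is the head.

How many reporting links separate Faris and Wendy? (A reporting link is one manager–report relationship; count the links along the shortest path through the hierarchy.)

Faris is 4 levels below Frank, and Wendy is 4 levels below Frank (their lowest common manager). The shortest path runs up from Faris to Frank and back down to Wendy: 4 + 4 = 8 links.

8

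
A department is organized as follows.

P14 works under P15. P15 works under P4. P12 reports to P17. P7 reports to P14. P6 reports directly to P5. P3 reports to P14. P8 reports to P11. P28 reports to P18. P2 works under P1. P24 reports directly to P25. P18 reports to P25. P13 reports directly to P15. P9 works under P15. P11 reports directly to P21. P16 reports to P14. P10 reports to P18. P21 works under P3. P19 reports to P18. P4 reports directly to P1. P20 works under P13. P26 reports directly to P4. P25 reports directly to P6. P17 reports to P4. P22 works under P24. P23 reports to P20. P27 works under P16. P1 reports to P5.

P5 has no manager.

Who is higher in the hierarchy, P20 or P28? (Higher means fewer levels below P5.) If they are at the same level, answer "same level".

P28

P20 is 5 levels below P5; P28 is 4. P28 is higher.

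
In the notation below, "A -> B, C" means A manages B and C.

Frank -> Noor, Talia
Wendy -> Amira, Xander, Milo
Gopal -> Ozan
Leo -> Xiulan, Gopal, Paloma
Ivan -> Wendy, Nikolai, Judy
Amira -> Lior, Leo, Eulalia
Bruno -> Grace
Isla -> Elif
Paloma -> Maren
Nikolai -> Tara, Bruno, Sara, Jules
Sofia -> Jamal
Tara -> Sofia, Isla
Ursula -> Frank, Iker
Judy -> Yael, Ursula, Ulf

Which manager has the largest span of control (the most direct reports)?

Nikolai

Direct-report counts: Ivan has 3; Judy has 3; Ursula has 2; Frank has 2; Nikolai has 4; Bruno has 1; Tara has 2; Isla has 1; Sofia has 1; Wendy has 3; Amira has 3; Leo has 3; Paloma has 1; Gopal has 1. The largest is 4, held by Nikolai.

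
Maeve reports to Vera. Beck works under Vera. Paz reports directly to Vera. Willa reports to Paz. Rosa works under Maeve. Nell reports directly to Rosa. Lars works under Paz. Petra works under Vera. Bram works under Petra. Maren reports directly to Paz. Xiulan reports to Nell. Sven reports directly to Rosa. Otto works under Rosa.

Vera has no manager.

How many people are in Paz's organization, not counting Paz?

3

Paz directly manages Willa, Lars, Maren. Willa has no reports. Lars has no reports. Maren has no reports. So Paz's organization is 3 direct reports plus everyone under them: 1 + 1 + 1 = 3.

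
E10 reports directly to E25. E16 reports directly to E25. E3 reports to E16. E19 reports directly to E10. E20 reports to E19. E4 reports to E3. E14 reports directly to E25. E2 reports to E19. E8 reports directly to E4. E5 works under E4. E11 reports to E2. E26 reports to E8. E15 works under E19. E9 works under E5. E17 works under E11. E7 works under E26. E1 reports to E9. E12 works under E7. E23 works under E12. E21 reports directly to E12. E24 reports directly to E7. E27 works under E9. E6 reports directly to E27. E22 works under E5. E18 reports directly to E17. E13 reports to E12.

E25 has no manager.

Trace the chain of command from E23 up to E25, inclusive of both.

E23 -> E12 -> E7 -> E26 -> E8 -> E4 -> E3 -> E16 -> E25

E23 reports to E12. E12 reports to E7. E7 reports to E26. E26 reports to E8. E8 reports to E4. E4 reports to E3. E3 reports to E16. E16 reports to E25. E25 is at the top.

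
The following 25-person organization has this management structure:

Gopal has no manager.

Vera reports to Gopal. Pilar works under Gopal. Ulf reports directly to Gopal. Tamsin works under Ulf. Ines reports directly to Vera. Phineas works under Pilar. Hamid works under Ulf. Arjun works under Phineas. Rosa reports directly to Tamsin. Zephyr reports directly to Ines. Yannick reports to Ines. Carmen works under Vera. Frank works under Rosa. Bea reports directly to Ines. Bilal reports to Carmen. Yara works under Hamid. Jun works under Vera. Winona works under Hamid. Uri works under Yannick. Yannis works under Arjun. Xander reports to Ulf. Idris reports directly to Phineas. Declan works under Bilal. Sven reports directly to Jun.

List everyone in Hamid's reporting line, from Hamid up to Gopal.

Hamid -> Ulf -> Gopal

Hamid reports to Ulf. Ulf reports to Gopal. Gopal is at the top.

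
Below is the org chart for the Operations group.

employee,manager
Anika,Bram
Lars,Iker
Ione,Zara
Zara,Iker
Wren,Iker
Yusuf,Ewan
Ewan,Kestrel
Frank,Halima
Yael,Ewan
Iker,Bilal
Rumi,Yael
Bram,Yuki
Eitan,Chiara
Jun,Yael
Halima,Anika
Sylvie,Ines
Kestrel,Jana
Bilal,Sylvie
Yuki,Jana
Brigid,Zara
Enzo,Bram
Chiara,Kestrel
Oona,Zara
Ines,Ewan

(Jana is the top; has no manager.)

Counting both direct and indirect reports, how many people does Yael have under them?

2

Yael directly manages Jun, Rumi. Jun has no reports. Rumi has no reports. So Yael's organization is 2 direct reports plus everyone under them: 1 + 1 = 2.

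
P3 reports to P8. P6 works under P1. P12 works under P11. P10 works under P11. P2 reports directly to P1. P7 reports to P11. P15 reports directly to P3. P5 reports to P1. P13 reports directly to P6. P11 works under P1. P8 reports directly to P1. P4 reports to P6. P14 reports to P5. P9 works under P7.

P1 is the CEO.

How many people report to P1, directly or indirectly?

14

P1 directly manages P8, P11, P6, P5, P2. Under P8: P3, P15 (2). Under P11: P10, P7, P9, P12 (4). Under P6: P13, P4 (2). Under P5: P14 (1). P2 has no reports. So P1's organization is 5 direct reports plus everyone under them: 3 + 5 + 3 + 2 + 1 = 14.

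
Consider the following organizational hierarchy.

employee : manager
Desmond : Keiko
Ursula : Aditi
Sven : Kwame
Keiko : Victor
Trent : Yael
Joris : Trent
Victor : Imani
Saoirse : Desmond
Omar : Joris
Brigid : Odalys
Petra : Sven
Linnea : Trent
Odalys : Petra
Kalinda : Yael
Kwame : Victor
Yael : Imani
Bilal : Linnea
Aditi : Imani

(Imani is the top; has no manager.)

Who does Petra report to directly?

Petra reports directly to Sven.

Sven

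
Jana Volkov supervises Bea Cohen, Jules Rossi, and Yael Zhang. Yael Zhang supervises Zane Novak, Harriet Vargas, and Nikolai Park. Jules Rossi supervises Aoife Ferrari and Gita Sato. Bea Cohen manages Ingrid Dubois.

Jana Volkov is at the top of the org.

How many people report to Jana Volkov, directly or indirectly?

9

Jana Volkov directly manages Jules Rossi, Yael Zhang, Bea Cohen. Under Jules Rossi: Gita Sato, Aoife Ferrari (2). Under Yael Zhang: Nikolai Park, Harriet Vargas, Zane Novak (3). Under Bea Cohen: Ingrid Dubois (1). So Jana Volkov's organization is 3 direct reports plus everyone under them: 3 + 4 + 2 = 9.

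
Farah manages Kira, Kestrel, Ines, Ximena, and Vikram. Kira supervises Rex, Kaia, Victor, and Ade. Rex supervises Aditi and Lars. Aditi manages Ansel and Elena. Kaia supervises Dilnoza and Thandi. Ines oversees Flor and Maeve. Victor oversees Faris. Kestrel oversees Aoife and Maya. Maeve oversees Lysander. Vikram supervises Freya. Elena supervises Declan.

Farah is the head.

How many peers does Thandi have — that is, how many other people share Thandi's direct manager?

1

Thandi reports to Kaia. Kaia's other direct reports are Dilnoza — 1 peer.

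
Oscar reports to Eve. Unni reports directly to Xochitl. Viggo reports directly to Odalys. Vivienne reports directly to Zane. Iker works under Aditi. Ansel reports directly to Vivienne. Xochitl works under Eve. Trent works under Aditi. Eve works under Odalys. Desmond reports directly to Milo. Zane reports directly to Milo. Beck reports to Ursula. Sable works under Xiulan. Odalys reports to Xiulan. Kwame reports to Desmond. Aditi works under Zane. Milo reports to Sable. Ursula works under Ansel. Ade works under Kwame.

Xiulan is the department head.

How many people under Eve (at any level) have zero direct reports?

2

The people in Eve's organization with no one reporting to them are Oscar, Unni. That is 2.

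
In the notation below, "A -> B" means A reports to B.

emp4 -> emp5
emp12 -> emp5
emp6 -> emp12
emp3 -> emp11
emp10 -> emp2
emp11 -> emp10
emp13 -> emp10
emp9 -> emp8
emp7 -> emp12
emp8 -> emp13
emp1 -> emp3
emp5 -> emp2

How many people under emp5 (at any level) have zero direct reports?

3

The people in emp5's organization with no one reporting to them are emp4, emp7, emp6. That is 3.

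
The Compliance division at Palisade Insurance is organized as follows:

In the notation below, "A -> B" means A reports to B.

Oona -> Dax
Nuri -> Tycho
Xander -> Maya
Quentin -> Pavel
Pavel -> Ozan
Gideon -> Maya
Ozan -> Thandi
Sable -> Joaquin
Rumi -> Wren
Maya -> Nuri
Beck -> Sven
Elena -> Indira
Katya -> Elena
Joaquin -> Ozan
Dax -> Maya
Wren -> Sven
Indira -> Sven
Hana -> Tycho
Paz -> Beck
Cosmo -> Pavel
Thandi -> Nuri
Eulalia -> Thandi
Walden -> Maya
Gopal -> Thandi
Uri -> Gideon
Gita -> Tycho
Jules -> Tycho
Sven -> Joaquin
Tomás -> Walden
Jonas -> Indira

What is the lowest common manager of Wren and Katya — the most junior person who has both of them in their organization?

Sven

Wren's chain of managers is Sven, Joaquin, Ozan, Thandi, Nuri, Tycho. Katya's chain of managers is Elena, Indira, Sven, Joaquin, Ozan, Thandi, Nuri, Tycho. The first manager that appears in both chains is Sven.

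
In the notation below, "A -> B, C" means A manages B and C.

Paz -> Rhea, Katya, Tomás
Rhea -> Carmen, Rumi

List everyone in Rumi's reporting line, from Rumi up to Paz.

Rumi -> Rhea -> Paz

Rumi reports to Rhea. Rhea reports to Paz. Paz is at the top.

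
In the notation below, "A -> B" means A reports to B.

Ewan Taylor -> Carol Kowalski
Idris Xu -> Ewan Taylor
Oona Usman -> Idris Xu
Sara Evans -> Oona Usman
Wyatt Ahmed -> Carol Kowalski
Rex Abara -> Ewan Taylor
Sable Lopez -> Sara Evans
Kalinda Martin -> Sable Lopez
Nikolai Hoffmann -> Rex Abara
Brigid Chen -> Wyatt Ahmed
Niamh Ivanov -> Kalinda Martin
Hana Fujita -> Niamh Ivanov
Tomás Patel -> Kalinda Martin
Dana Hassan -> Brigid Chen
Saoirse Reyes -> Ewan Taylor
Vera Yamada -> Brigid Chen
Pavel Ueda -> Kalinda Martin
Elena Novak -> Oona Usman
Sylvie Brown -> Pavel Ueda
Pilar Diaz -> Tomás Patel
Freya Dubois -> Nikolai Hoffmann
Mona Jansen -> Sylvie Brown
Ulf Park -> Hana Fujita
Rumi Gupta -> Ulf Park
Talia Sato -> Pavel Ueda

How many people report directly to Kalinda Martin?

Kalinda Martin directly manages Niamh Ivanov, Tomás Patel, Pavel Ueda. That is 3 direct reports.

3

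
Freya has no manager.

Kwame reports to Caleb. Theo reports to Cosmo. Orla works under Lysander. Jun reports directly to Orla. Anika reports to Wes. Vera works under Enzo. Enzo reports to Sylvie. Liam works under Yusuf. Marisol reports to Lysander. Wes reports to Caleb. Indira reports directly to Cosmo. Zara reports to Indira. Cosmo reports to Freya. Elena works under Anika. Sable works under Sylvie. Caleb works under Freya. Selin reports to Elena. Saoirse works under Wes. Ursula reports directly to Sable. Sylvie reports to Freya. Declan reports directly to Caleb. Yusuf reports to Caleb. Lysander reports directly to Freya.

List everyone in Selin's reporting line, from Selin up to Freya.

Selin -> Elena -> Anika -> Wes -> Caleb -> Freya

Selin reports to Elena. Elena reports to Anika. Anika reports to Wes. Wes reports to Caleb. Caleb reports to Freya. Freya is at the top.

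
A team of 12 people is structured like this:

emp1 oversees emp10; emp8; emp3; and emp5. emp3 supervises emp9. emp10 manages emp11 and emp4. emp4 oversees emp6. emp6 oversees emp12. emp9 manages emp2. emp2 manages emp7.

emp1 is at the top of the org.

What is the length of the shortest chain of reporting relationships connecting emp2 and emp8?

4

emp2 is 3 levels below emp1, and emp8 is 1 level below emp1 (their lowest common manager). The shortest path runs up from emp2 to emp1 and back down to emp8: 3 + 1 = 4 links.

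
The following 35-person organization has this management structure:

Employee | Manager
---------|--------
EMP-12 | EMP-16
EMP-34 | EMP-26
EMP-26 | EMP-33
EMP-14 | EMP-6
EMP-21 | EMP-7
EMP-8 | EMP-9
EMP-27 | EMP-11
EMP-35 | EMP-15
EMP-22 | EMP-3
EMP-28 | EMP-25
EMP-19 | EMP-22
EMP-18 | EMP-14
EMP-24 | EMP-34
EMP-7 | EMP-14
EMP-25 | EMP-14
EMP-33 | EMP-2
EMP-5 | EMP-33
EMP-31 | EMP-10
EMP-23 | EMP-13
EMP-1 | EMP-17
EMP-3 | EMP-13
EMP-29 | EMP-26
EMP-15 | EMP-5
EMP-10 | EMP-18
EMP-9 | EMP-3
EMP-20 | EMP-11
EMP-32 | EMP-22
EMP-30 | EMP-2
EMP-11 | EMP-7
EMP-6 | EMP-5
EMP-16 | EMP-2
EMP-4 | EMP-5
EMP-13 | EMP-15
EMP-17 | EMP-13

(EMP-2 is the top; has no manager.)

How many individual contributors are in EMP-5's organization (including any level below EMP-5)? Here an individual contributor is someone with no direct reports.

12

The people in EMP-5's organization with no one reporting to them are EMP-4, EMP-31, EMP-28, EMP-21, EMP-27, EMP-20, EMP-35, EMP-23, EMP-1, EMP-8, EMP-32, EMP-19. That is 12.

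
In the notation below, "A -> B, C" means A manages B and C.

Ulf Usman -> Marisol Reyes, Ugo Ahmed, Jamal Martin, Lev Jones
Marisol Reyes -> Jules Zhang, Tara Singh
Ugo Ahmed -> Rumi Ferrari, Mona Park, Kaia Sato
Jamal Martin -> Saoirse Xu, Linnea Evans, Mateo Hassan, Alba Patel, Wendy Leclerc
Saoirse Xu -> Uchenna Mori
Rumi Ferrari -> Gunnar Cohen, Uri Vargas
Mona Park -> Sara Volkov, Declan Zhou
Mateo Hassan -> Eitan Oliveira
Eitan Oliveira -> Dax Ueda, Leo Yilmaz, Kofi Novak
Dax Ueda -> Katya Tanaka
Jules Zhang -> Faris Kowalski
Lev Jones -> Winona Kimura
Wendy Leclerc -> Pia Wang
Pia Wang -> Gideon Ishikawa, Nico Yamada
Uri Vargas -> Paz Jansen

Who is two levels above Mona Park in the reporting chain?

Mona Park reports to Ugo Ahmed, and Ugo Ahmed reports to Ulf Usman. So Mona Park's skip-level manager is Ulf Usman.

Ulf Usman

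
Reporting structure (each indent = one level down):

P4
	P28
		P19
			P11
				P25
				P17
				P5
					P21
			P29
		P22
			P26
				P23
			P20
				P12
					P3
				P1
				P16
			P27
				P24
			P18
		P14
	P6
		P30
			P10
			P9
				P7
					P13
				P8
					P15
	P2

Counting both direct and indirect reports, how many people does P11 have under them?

P11 directly manages P25, P17, P5. P25 has no reports. P17 has no reports. Under P5: P21 (1). So P11's organization is 3 direct reports plus everyone under them: 1 + 1 + 2 = 4.

4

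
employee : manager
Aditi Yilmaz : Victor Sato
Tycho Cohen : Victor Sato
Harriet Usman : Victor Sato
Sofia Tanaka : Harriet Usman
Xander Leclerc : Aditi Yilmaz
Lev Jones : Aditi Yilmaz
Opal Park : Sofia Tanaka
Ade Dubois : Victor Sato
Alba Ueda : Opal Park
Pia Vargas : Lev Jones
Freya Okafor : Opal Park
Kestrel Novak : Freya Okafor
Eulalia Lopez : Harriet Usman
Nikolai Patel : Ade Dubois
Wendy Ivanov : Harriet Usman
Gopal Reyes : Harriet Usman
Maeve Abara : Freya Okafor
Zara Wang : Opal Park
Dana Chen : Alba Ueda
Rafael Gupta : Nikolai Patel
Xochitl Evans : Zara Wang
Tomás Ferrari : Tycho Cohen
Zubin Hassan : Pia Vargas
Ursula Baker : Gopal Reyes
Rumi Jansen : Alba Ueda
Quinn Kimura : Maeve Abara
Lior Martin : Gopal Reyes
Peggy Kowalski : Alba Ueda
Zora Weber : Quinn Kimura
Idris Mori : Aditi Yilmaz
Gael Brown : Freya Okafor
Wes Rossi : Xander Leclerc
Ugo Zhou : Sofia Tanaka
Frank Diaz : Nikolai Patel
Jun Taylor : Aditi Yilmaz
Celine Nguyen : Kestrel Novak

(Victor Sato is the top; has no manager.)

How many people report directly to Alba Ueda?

3

Alba Ueda directly manages Dana Chen, Rumi Jansen, Peggy Kowalski. That is 3 direct reports.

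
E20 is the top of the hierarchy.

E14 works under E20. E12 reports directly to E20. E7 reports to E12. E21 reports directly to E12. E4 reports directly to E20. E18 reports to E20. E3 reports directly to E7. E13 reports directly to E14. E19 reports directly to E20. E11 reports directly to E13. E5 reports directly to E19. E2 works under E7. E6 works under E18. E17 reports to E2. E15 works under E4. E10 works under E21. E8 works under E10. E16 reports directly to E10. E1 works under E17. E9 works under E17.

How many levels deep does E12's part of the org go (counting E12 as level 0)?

4

The longest chain under E12 runs E12 → E7 → E2 → E17 → E9, which is 4 levels below E12.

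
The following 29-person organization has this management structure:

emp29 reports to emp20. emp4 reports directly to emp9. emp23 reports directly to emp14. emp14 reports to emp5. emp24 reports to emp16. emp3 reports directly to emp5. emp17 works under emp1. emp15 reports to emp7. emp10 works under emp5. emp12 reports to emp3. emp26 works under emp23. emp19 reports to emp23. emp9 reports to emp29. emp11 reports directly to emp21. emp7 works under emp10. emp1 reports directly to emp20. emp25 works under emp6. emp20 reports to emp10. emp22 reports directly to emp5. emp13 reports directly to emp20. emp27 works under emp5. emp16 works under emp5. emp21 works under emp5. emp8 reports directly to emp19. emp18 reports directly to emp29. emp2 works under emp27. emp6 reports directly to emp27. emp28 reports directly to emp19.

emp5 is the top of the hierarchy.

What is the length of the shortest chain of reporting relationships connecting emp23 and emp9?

6

emp23 is 2 levels below emp5, and emp9 is 4 levels below emp5 (their lowest common manager). The shortest path runs up from emp23 to emp5 and back down to emp9: 2 + 4 = 6 links.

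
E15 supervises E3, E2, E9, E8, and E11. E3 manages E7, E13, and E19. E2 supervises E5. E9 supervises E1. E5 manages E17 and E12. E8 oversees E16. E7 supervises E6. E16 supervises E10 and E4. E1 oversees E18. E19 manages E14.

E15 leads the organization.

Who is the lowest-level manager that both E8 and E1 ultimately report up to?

E15

E8's chain of managers is E15. E1's chain of managers is E9, E15. The first manager that appears in both chains is E15.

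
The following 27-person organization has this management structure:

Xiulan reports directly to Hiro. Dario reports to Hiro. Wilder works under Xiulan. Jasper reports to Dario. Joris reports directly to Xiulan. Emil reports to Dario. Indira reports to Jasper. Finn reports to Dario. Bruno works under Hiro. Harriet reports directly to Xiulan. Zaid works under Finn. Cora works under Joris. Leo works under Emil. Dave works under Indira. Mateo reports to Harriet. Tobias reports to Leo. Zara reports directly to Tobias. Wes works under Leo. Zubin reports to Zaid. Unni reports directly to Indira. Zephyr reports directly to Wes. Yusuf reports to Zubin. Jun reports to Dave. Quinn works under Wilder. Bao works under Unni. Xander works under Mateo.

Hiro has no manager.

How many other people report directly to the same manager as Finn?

2

Finn reports to Dario. Dario's other direct reports are Jasper, Emil — 2 peers.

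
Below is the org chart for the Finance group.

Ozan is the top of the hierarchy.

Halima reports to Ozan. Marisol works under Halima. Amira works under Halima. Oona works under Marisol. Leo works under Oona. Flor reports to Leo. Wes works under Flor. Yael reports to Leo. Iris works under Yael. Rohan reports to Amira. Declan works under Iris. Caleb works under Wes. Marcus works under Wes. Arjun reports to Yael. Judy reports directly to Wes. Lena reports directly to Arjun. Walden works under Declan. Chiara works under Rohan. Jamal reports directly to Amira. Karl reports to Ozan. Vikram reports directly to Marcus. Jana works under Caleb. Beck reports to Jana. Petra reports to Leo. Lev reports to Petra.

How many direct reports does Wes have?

Wes directly manages Caleb, Marcus, Judy. That is 3 direct reports.

3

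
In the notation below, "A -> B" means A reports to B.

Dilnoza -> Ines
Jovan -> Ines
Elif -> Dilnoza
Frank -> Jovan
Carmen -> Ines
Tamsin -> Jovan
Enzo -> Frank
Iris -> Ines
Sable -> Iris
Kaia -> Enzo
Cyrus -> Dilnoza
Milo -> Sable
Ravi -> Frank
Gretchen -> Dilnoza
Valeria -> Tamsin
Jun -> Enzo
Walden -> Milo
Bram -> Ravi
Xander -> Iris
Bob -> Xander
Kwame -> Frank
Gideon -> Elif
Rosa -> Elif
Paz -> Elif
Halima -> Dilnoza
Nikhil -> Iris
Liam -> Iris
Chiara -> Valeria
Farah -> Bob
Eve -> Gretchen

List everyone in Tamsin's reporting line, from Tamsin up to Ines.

Tamsin -> Jovan -> Ines

Tamsin reports to Jovan. Jovan reports to Ines. Ines is at the top.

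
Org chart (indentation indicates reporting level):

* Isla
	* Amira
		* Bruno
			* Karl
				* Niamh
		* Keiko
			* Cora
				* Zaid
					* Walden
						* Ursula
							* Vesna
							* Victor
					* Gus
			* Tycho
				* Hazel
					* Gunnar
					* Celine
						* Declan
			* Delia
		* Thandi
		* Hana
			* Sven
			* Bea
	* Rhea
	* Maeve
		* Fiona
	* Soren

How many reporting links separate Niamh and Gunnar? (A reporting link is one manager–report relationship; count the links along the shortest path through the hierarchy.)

7

Niamh is 3 levels below Amira, and Gunnar is 4 levels below Amira (their lowest common manager). The shortest path runs up from Niamh to Amira and back down to Gunnar: 3 + 4 = 7 links.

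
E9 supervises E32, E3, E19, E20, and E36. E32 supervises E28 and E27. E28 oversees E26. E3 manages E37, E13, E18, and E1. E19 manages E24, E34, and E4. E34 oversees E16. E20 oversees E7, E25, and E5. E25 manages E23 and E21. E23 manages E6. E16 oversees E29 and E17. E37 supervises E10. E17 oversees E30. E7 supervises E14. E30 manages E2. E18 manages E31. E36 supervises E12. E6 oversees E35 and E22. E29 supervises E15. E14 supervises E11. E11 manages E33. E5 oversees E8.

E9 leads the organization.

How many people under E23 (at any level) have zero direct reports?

The people in E23's organization with no one reporting to them are E22, E35. That is 2.

2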